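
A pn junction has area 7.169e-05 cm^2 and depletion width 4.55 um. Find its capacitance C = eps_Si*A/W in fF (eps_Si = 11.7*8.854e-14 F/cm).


Step 1: eps_Si = 11.7 * 8.854e-14 = 1.035918e-12 F/cm
Step 2: W in cm = 4.55 * 1e-4 = 4.55e-04 cm
Step 3: C = 1.035918e-12 * 7.169e-05 / 4.55e-04 = 1.632197e-13 F
Step 4: C = 163.22 fF

163.22


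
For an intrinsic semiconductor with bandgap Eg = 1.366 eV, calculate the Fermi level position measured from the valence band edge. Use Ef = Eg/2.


Step 1: For an intrinsic semiconductor, the Fermi level sits at midgap.
Step 2: Ef = Eg / 2 = 1.366 / 2 = 0.683 eV

0.683


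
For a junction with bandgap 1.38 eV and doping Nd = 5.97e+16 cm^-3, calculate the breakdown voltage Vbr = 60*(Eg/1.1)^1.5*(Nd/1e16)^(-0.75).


Step 1: Eg/1.1 = 1.38/1.1 = 1.254545
Step 2: (Eg/1.1)^1.5 = 1.254545^1.5 = 1.405172
Step 3: (Nd/1e16)^(-0.75) = (5.97)^(-0.75) = 0.261830
Step 4: Vbr = 60 * 1.405172 * 0.261830 = 22.1 V

22.1


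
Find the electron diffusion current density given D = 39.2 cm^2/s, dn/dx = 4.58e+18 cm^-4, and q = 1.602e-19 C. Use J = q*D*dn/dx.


Step 1: J = q * D * (dn/dx)
Step 2: J = 1.602e-19 * 39.2 * 4.58e+18
Step 3: J = 2.88e+01 A/cm^2

2.88e+01


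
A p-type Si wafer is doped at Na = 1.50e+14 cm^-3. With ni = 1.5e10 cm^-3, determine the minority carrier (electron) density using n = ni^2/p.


Step 1: Majority hole concentration p ≈ Na = 1.50e+14 cm^-3
Step 2: n = ni^2 / Na = (1.5e10)^2 / 1.50e+14
Step 3: n = 1.50e+06 cm^-3

1.50e+06


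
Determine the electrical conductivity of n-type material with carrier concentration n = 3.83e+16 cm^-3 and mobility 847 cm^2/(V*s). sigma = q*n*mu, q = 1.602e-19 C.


Step 1: sigma = q * n * mu
Step 2: sigma = 1.602e-19 * 3.83e+16 * 847
Step 3: sigma = 5.197e+00 S/cm

5.197e+00


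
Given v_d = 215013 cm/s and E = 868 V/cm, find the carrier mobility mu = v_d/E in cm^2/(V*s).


Step 1: mu = v_d / E
Step 2: mu = 215013 / 868
Step 3: mu = 247.71 cm^2/(V*s)

247.71


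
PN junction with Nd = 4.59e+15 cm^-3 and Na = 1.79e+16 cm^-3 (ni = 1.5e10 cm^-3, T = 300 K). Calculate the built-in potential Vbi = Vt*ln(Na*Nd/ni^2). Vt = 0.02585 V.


Step 1: Compute Na*Nd/ni^2 = 1.79e+16 * 4.59e+15 / (1.5e10)^2 = 3.6516e+11
Step 2: ln(3.6516e+11) = 26.6236
Step 3: Vbi = 0.02585 * 26.6236 = 0.688 V

0.688


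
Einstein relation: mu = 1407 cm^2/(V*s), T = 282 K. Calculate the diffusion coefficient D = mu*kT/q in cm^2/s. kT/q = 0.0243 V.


Step 1: D = mu * (kT/q)
Step 2: D = 1407 * 0.0243
Step 3: D = 34.19 cm^2/s

34.19


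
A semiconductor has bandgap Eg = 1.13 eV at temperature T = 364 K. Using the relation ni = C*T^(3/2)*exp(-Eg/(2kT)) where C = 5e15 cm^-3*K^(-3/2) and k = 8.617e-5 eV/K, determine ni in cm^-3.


Step 1: Compute kT = 8.617e-5 * 364 = 0.03136588 eV
Step 2: Exponent = -Eg/(2kT) = -1.13/(2*0.03136588) = -18.01320
Step 3: T^(3/2) = 364^1.5 = 6944.68
Step 4: ni = 5e15 * 6944.68 * exp(-18.01320) = 5.22e+11 cm^-3

5.22e+11


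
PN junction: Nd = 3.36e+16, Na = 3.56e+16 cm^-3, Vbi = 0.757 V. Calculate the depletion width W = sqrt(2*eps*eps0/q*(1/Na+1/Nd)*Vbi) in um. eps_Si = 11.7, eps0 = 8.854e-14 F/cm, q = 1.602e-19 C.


Step 1: 1/Na + 1/Nd = 1/3.56e+16 + 1/3.36e+16 = 5.78518e-17
Step 2: 2*eps*eps0/q = 2*11.7*8.854e-14/1.602e-19 = 1.293281e+07
Step 3: W^2 = 1.293281e+07 * 5.78518e-17 * 0.757 = 5.66377e-10
Step 4: W = sqrt(5.66377e-10) = 2.380e-05 cm = 0.238 um

0.238


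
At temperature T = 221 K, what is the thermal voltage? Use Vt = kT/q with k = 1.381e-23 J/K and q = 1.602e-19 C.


Step 1: kT = 1.381e-23 * 221 = 3.05201e-21 J
Step 2: Vt = kT/q = 3.05201e-21 / 1.602e-19
Step 3: Vt = 0.01905 V

0.01905


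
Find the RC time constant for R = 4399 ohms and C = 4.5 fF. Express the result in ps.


Step 1: tau = R * C
Step 2: tau = 4399 * 4.5 fF = 4399 * 4.5e-15 F
Step 3: tau = 1.97955e-11 s = 19.7955 ps

19.7955


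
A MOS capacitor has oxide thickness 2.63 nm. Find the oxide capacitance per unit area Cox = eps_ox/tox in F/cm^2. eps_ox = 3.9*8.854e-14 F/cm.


Step 1: eps_ox = 3.9 * 8.854e-14 = 3.45306e-13 F/cm
Step 2: tox in cm = 2.63 nm * 1e-7 = 2.6300e-07 cm
Step 3: Cox = 3.45306e-13 / 2.6300e-07 = 1.31e-06 F/cm^2

1.31e-06


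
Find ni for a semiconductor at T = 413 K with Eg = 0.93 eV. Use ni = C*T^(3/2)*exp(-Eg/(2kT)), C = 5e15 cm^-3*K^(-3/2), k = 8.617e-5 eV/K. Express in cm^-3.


Step 1: Compute kT = 8.617e-5 * 413 = 0.03558821 eV
Step 2: Exponent = -Eg/(2kT) = -0.93/(2*0.03558821) = -13.06612
Step 3: T^(3/2) = 413^1.5 = 8393.15
Step 4: ni = 5e15 * 8393.15 * exp(-13.06612) = 8.88e+13 cm^-3

8.88e+13


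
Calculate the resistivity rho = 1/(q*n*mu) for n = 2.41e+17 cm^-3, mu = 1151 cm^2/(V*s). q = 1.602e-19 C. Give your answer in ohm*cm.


Step 1: sigma = q * n * mu = 1.602e-19 * 2.41e+17 * 1151 = 4.44380e+01 S/cm
Step 2: rho = 1 / sigma = 1 / 4.44380e+01 = 0.0225 ohm*cm

0.0225


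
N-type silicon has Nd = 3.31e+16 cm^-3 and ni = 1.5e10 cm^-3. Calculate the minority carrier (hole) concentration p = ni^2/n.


Step 1: Since Nd >> ni, n ≈ Nd = 3.31e+16 cm^-3
Step 2: p = ni^2 / n = (1.5e10)^2 / 3.31e+16
Step 3: p = 2.25e20 / 3.31e+16 = 6.80e+03 cm^-3

6.80e+03


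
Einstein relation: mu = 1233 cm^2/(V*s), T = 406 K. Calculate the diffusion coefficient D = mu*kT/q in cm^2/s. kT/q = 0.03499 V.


Step 1: D = mu * (kT/q)
Step 2: D = 1233 * 0.03499
Step 3: D = 43.14 cm^2/s

43.14


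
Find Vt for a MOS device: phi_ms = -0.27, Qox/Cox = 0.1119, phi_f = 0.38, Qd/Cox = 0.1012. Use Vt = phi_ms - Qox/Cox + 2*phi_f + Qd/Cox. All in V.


Step 1: Vt = phi_ms - Qox/Cox + 2*phi_f + Qd/Cox
Step 2: Vt = -0.27 - 0.1119 + 2*0.38 + 0.1012
Step 3: Vt = -0.27 - 0.1119 + 0.76 + 0.1012
Step 4: Vt = 0.4793 V

0.4793


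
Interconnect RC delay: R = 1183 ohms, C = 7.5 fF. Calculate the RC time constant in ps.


Step 1: tau = R * C
Step 2: tau = 1183 * 7.5 fF = 1183 * 7.5e-15 F
Step 3: tau = 8.8725e-12 s = 8.8725 ps

8.8725


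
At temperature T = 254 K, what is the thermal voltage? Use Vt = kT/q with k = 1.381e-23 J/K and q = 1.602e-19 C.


Step 1: kT = 1.381e-23 * 254 = 3.50774e-21 J
Step 2: Vt = kT/q = 3.50774e-21 / 1.602e-19
Step 3: Vt = 0.0219 V

0.0219


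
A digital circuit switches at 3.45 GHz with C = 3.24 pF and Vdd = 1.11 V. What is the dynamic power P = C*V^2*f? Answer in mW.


Step 1: V^2 = 1.11^2 = 1.2321 V^2
Step 2: P = C*V^2*f = 3.24e-12 F * 1.2321 * 3.45e9 Hz
Step 3: P = 1.37724138e-02 W
Step 4: P = 13.772 mW

13.772


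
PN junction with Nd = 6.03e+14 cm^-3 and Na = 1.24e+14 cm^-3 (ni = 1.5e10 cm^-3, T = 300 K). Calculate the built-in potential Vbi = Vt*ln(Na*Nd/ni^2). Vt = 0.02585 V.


Step 1: Compute Na*Nd/ni^2 = 1.24e+14 * 6.03e+14 / (1.5e10)^2 = 3.3232e+08
Step 2: ln(3.3232e+08) = 19.6216
Step 3: Vbi = 0.02585 * 19.6216 = 0.507 V

0.507


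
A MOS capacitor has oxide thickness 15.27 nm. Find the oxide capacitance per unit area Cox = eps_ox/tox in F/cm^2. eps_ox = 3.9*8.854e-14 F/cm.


Step 1: eps_ox = 3.9 * 8.854e-14 = 3.45306e-13 F/cm
Step 2: tox in cm = 15.27 nm * 1e-7 = 1.5270e-06 cm
Step 3: Cox = 3.45306e-13 / 1.5270e-06 = 2.26e-07 F/cm^2

2.26e-07


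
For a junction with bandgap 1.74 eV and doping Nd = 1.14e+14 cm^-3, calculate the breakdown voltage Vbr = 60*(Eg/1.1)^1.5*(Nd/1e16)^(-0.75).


Step 1: Eg/1.1 = 1.74/1.1 = 1.581818
Step 2: (Eg/1.1)^1.5 = 1.581818^1.5 = 1.989458
Step 3: (Nd/1e16)^(-0.75) = (0.0114)^(-0.75) = 28.662981
Step 4: Vbr = 60 * 1.989458 * 28.662981 = 3421.4 V

3421.4


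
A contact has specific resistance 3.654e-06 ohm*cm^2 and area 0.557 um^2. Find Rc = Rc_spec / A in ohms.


Step 1: Convert area to cm^2: 0.557 um^2 = 5.5700e-09 cm^2
Step 2: Rc = Rc_spec / A = 3.654e-06 / 5.5700e-09
Step 3: Rc = 6.56e+02 ohms

6.56e+02


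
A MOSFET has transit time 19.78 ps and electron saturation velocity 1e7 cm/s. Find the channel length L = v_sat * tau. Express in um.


Step 1: tau in seconds = 19.78 ps * 1e-12 = 1.9780e-11 s
Step 2: L = v_sat * tau = 1e7 * 1.9780e-11 = 1.9780e-04 cm
Step 3: L in um = 1.9780e-04 * 1e4 = 1.978 um

1.978


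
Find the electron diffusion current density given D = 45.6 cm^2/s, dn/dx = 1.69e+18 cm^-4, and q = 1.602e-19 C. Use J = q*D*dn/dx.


Step 1: J = q * D * (dn/dx)
Step 2: J = 1.602e-19 * 45.6 * 1.69e+18
Step 3: J = 1.23e+01 A/cm^2

1.23e+01


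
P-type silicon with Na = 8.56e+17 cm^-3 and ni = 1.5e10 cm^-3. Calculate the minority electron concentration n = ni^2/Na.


Step 1: Majority hole concentration p ≈ Na = 8.56e+17 cm^-3
Step 2: n = ni^2 / Na = (1.5e10)^2 / 8.56e+17
Step 3: n = 2.63e+02 cm^-3

2.63e+02


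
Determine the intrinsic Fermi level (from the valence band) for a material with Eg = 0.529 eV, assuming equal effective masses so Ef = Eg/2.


Step 1: For an intrinsic semiconductor, the Fermi level sits at midgap.
Step 2: Ef = Eg / 2 = 0.529 / 2 = 0.2645 eV

0.2645


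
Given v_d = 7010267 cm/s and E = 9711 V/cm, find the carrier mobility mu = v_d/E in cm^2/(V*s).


Step 1: mu = v_d / E
Step 2: mu = 7010267 / 9711
Step 3: mu = 721.89 cm^2/(V*s)

721.89


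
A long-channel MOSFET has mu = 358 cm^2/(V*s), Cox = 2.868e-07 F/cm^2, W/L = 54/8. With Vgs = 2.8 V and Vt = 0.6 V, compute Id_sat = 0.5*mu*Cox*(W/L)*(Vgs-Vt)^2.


Step 1: Overdrive voltage Vov = Vgs - Vt = 2.8 - 0.6 = 2.2 V
Step 2: W/L = 54/8 = 6.75
Step 3: Id = 0.5 * 358 * 2.868e-07 * 6.75 * 2.2^2
Step 4: Id = 1.68e-03 A

1.68e-03


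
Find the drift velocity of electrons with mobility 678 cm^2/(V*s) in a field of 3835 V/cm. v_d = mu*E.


Step 1: v_d = mu * E
Step 2: v_d = 678 * 3835 = 2600130
Step 3: v_d = 2.60e+06 cm/s

2.60e+06


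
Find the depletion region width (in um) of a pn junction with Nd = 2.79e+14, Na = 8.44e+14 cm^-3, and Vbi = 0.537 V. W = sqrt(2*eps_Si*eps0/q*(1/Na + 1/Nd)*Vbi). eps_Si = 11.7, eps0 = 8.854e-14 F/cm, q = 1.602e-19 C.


Step 1: 1/Na + 1/Nd = 1/8.44e+14 + 1/2.79e+14 = 4.76906e-15
Step 2: 2*eps*eps0/q = 2*11.7*8.854e-14/1.602e-19 = 1.293281e+07
Step 3: W^2 = 1.293281e+07 * 4.76906e-15 * 0.537 = 3.31207e-08
Step 4: W = sqrt(3.31207e-08) = 1.820e-04 cm = 1.82 um

1.82


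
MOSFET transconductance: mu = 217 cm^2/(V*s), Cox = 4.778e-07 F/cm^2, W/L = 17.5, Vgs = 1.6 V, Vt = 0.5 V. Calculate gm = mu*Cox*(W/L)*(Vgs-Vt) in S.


Step 1: Vov = Vgs - Vt = 1.6 - 0.5 = 1.1 V
Step 2: gm = mu * Cox * (W/L) * Vov
Step 3: gm = 217 * 4.778e-07 * 17.5 * 1.1 = 2.00e-03 S

2.00e-03


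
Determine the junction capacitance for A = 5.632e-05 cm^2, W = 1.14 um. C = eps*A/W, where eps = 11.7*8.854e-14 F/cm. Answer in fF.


Step 1: eps_Si = 11.7 * 8.854e-14 = 1.035918e-12 F/cm
Step 2: W in cm = 1.14 * 1e-4 = 1.14e-04 cm
Step 3: C = 1.035918e-12 * 5.632e-05 / 1.14e-04 = 5.117798e-13 F
Step 4: C = 511.78 fF

511.78


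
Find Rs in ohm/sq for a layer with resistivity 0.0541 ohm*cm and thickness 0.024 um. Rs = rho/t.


Step 1: Convert thickness to cm: t = 0.024 um = 2.4000e-06 cm
Step 2: Rs = rho / t = 0.0541 / 2.4000e-06
Step 3: Rs = 22541.7 ohm/sq

22541.7


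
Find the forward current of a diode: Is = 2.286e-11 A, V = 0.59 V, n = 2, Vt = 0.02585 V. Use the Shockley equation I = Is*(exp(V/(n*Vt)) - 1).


Step 1: V/(n*Vt) = 0.59/(2*0.02585) = 11.4120
Step 2: exp(11.4120) = 9.0400e+04
Step 3: I = 2.286e-11 * (9.0400e+04 - 1) = 2.07e-06 A

2.07e-06


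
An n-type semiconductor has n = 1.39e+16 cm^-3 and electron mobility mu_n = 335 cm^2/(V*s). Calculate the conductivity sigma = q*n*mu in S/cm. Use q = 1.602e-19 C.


Step 1: sigma = q * n * mu
Step 2: sigma = 1.602e-19 * 1.39e+16 * 335
Step 3: sigma = 7.460e-01 S/cm

7.460e-01


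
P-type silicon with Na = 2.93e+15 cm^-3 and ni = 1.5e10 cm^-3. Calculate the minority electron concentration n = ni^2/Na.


Step 1: Majority hole concentration p ≈ Na = 2.93e+15 cm^-3
Step 2: n = ni^2 / Na = (1.5e10)^2 / 2.93e+15
Step 3: n = 7.68e+04 cm^-3

7.68e+04


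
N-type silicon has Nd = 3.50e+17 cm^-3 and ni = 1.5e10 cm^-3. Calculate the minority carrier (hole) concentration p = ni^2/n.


Step 1: Since Nd >> ni, n ≈ Nd = 3.50e+17 cm^-3
Step 2: p = ni^2 / n = (1.5e10)^2 / 3.50e+17
Step 3: p = 2.25e20 / 3.50e+17 = 6.43e+02 cm^-3

6.43e+02


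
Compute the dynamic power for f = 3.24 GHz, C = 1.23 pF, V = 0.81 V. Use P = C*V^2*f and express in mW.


Step 1: V^2 = 0.81^2 = 0.6561 V^2
Step 2: P = C*V^2*f = 1.23e-12 F * 0.6561 * 3.24e9 Hz
Step 3: P = 2.61468972e-03 W
Step 4: P = 2.615 mW

2.615


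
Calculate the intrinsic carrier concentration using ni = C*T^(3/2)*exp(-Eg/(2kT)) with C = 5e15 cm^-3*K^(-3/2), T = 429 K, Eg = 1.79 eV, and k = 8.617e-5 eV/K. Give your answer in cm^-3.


Step 1: Compute kT = 8.617e-5 * 429 = 0.03696693 eV
Step 2: Exponent = -Eg/(2kT) = -1.79/(2*0.03696693) = -24.21083
Step 3: T^(3/2) = 429^1.5 = 8885.58
Step 4: ni = 5e15 * 8885.58 * exp(-24.21083) = 1.36e+09 cm^-3

1.36e+09


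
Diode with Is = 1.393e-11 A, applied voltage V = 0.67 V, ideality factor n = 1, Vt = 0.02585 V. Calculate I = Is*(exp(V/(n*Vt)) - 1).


Step 1: V/(n*Vt) = 0.67/(1*0.02585) = 25.9188
Step 2: exp(25.9188) = 1.8046e+11
Step 3: I = 1.393e-11 * (1.8046e+11 - 1) = 2.51e+00 A

2.51e+00


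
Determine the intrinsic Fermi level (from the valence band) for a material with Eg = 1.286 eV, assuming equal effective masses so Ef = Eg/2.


Step 1: For an intrinsic semiconductor, the Fermi level sits at midgap.
Step 2: Ef = Eg / 2 = 1.286 / 2 = 0.643 eV

0.643


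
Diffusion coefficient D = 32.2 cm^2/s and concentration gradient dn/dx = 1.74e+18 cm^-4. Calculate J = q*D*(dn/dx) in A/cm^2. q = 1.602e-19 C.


Step 1: J = q * D * (dn/dx)
Step 2: J = 1.602e-19 * 32.2 * 1.74e+18
Step 3: J = 8.98e+00 A/cm^2

8.98e+00


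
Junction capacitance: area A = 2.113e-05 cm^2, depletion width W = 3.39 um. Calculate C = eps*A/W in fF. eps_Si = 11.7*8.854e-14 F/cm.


Step 1: eps_Si = 11.7 * 8.854e-14 = 1.035918e-12 F/cm
Step 2: W in cm = 3.39 * 1e-4 = 3.39e-04 cm
Step 3: C = 1.035918e-12 * 2.113e-05 / 3.39e-04 = 6.456917e-14 F
Step 4: C = 64.57 fF

64.57


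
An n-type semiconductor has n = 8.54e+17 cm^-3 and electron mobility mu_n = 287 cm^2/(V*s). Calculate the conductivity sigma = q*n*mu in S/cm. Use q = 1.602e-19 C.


Step 1: sigma = q * n * mu
Step 2: sigma = 1.602e-19 * 8.54e+17 * 287
Step 3: sigma = 3.926e+01 S/cm

3.926e+01


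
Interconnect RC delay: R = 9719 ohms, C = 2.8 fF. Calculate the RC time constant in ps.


Step 1: tau = R * C
Step 2: tau = 9719 * 2.8 fF = 9719 * 2.8e-15 F
Step 3: tau = 2.72132e-11 s = 27.2132 ps

27.2132


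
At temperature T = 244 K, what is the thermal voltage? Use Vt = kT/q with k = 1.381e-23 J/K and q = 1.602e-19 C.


Step 1: kT = 1.381e-23 * 244 = 3.36964e-21 J
Step 2: Vt = kT/q = 3.36964e-21 / 1.602e-19
Step 3: Vt = 0.02103 V

0.02103


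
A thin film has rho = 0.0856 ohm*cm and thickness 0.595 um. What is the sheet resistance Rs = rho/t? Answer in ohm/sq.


Step 1: Convert thickness to cm: t = 0.595 um = 5.9500e-05 cm
Step 2: Rs = rho / t = 0.0856 / 5.9500e-05
Step 3: Rs = 1438.7 ohm/sq

1438.7


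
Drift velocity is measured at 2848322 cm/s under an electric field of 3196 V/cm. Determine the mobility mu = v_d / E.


Step 1: mu = v_d / E
Step 2: mu = 2848322 / 3196
Step 3: mu = 891.21 cm^2/(V*s)

891.21


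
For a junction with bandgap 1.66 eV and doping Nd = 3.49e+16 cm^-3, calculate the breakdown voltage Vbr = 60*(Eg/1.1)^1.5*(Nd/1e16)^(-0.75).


Step 1: Eg/1.1 = 1.66/1.1 = 1.509091
Step 2: (Eg/1.1)^1.5 = 1.509091^1.5 = 1.853844
Step 3: (Nd/1e16)^(-0.75) = (3.49)^(-0.75) = 0.391634
Step 4: Vbr = 60 * 1.853844 * 0.391634 = 43.6 V

43.6


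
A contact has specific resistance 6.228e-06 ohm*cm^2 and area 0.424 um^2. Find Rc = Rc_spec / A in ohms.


Step 1: Convert area to cm^2: 0.424 um^2 = 4.2400e-09 cm^2
Step 2: Rc = Rc_spec / A = 6.228e-06 / 4.2400e-09
Step 3: Rc = 1.47e+03 ohms

1.47e+03


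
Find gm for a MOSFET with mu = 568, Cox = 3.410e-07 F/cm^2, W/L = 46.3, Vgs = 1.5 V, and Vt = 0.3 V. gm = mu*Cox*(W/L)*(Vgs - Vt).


Step 1: Vov = Vgs - Vt = 1.5 - 0.3 = 1.2 V
Step 2: gm = mu * Cox * (W/L) * Vov
Step 3: gm = 568 * 3.410e-07 * 46.3 * 1.2 = 1.08e-02 S

1.08e-02


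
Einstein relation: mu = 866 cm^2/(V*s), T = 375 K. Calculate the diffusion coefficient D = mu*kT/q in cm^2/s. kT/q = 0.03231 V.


Step 1: D = mu * (kT/q)
Step 2: D = 866 * 0.03231
Step 3: D = 27.98 cm^2/s

27.98


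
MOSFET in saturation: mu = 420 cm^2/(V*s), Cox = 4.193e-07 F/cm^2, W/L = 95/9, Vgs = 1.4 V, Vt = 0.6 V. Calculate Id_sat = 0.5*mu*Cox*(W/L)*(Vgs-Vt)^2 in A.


Step 1: Overdrive voltage Vov = Vgs - Vt = 1.4 - 0.6 = 0.8 V
Step 2: W/L = 95/9 = 10.5556
Step 3: Id = 0.5 * 420 * 4.193e-07 * 10.5556 * 0.8^2
Step 4: Id = 5.95e-04 A

5.95e-04


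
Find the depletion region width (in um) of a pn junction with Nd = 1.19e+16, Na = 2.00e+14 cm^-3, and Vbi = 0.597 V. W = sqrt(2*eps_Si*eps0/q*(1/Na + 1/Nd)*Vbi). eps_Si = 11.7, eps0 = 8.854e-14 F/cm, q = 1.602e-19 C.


Step 1: 1/Na + 1/Nd = 1/2.00e+14 + 1/1.19e+16 = 5.08403e-15
Step 2: 2*eps*eps0/q = 2*11.7*8.854e-14/1.602e-19 = 1.293281e+07
Step 3: W^2 = 1.293281e+07 * 5.08403e-15 * 0.597 = 3.92532e-08
Step 4: W = sqrt(3.92532e-08) = 1.981e-04 cm = 1.981 um

1.981


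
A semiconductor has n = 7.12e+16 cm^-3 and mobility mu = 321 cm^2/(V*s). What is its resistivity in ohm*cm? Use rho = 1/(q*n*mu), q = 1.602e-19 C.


Step 1: sigma = q * n * mu = 1.602e-19 * 7.12e+16 * 321 = 3.66140e+00 S/cm
Step 2: rho = 1 / sigma = 1 / 3.66140e+00 = 0.2731 ohm*cm

0.2731


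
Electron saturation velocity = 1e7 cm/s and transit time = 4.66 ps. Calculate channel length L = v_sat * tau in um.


Step 1: tau in seconds = 4.66 ps * 1e-12 = 4.6600e-12 s
Step 2: L = v_sat * tau = 1e7 * 4.6600e-12 = 4.6600e-05 cm
Step 3: L in um = 4.6600e-05 * 1e4 = 0.466 um

0.466


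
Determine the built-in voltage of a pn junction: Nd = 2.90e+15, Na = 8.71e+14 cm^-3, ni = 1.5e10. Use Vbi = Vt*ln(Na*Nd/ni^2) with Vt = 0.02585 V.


Step 1: Compute Na*Nd/ni^2 = 8.71e+14 * 2.90e+15 / (1.5e10)^2 = 1.1226e+10
Step 2: ln(1.1226e+10) = 23.1415
Step 3: Vbi = 0.02585 * 23.1415 = 0.598 V

0.598


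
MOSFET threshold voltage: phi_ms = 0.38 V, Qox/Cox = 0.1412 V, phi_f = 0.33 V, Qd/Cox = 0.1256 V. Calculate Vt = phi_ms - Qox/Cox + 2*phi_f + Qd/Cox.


Step 1: Vt = phi_ms - Qox/Cox + 2*phi_f + Qd/Cox
Step 2: Vt = 0.38 - 0.1412 + 2*0.33 + 0.1256
Step 3: Vt = 0.38 - 0.1412 + 0.66 + 0.1256
Step 4: Vt = 1.0244 V

1.0244


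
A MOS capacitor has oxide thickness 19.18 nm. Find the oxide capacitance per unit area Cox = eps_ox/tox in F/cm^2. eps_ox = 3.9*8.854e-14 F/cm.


Step 1: eps_ox = 3.9 * 8.854e-14 = 3.45306e-13 F/cm
Step 2: tox in cm = 19.18 nm * 1e-7 = 1.9180e-06 cm
Step 3: Cox = 3.45306e-13 / 1.9180e-06 = 1.80e-07 F/cm^2

1.80e-07


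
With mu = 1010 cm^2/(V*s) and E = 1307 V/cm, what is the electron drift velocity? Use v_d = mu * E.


Step 1: v_d = mu * E
Step 2: v_d = 1010 * 1307 = 1320070
Step 3: v_d = 1.32e+06 cm/s

1.32e+06


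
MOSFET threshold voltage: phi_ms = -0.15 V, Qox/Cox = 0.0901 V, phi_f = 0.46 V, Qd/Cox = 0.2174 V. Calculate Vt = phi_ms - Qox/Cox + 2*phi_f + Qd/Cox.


Step 1: Vt = phi_ms - Qox/Cox + 2*phi_f + Qd/Cox
Step 2: Vt = -0.15 - 0.0901 + 2*0.46 + 0.2174
Step 3: Vt = -0.15 - 0.0901 + 0.92 + 0.2174
Step 4: Vt = 0.8973 V

0.8973


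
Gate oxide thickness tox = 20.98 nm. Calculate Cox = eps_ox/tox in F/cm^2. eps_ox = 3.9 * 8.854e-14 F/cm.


Step 1: eps_ox = 3.9 * 8.854e-14 = 3.45306e-13 F/cm
Step 2: tox in cm = 20.98 nm * 1e-7 = 2.0980e-06 cm
Step 3: Cox = 3.45306e-13 / 2.0980e-06 = 1.65e-07 F/cm^2

1.65e-07


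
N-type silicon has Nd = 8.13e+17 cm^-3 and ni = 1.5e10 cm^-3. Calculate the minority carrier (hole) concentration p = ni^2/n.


Step 1: Since Nd >> ni, n ≈ Nd = 8.13e+17 cm^-3
Step 2: p = ni^2 / n = (1.5e10)^2 / 8.13e+17
Step 3: p = 2.25e20 / 8.13e+17 = 2.77e+02 cm^-3

2.77e+02


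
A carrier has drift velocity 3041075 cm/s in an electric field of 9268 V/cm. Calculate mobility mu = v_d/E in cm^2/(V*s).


Step 1: mu = v_d / E
Step 2: mu = 3041075 / 9268
Step 3: mu = 328.13 cm^2/(V*s)

328.13


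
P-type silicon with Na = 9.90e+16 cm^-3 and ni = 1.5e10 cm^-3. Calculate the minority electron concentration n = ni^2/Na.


Step 1: Majority hole concentration p ≈ Na = 9.90e+16 cm^-3
Step 2: n = ni^2 / Na = (1.5e10)^2 / 9.90e+16
Step 3: n = 2.27e+03 cm^-3

2.27e+03


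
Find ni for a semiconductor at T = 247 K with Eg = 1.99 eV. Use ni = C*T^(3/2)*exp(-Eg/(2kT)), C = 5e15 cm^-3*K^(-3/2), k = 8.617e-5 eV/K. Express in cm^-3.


Step 1: Compute kT = 8.617e-5 * 247 = 0.02128399 eV
Step 2: Exponent = -Eg/(2kT) = -1.99/(2*0.02128399) = -46.74875
Step 3: T^(3/2) = 247^1.5 = 3881.91
Step 4: ni = 5e15 * 3881.91 * exp(-46.74875) = 9.67e-02 cm^-3

9.67e-02


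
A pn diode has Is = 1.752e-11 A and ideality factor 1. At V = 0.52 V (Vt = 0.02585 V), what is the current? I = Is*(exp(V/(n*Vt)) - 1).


Step 1: V/(n*Vt) = 0.52/(1*0.02585) = 20.1161
Step 2: exp(20.1161) = 5.4489e+08
Step 3: I = 1.752e-11 * (5.4489e+08 - 1) = 9.55e-03 A

9.55e-03


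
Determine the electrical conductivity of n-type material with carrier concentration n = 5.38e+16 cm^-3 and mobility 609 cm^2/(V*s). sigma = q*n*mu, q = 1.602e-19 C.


Step 1: sigma = q * n * mu
Step 2: sigma = 1.602e-19 * 5.38e+16 * 609
Step 3: sigma = 5.249e+00 S/cm

5.249e+00


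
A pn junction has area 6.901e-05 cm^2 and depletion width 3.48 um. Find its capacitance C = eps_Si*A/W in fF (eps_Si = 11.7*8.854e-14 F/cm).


Step 1: eps_Si = 11.7 * 8.854e-14 = 1.035918e-12 F/cm
Step 2: W in cm = 3.48 * 1e-4 = 3.48e-04 cm
Step 3: C = 1.035918e-12 * 6.901e-05 / 3.48e-04 = 2.054273e-13 F
Step 4: C = 205.43 fF

205.43


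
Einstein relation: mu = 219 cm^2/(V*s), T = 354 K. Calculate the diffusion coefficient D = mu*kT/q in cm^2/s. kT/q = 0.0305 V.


Step 1: D = mu * (kT/q)
Step 2: D = 219 * 0.0305
Step 3: D = 6.68 cm^2/s

6.68


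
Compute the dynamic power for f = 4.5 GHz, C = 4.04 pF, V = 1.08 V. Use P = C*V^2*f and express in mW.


Step 1: V^2 = 1.08^2 = 1.1664 V^2
Step 2: P = C*V^2*f = 4.04e-12 F * 1.1664 * 4.5e9 Hz
Step 3: P = 2.1205152e-02 W
Step 4: P = 21.205 mW

21.205


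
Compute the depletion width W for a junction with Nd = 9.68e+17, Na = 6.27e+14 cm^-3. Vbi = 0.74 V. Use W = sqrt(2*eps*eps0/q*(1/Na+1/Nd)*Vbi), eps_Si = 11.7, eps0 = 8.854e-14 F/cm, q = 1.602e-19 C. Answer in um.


Step 1: 1/Na + 1/Nd = 1/6.27e+14 + 1/9.68e+17 = 1.59593e-15
Step 2: 2*eps*eps0/q = 2*11.7*8.854e-14/1.602e-19 = 1.293281e+07
Step 3: W^2 = 1.293281e+07 * 1.59593e-15 * 0.74 = 1.52735e-08
Step 4: W = sqrt(1.52735e-08) = 1.236e-04 cm = 1.236 um

1.236


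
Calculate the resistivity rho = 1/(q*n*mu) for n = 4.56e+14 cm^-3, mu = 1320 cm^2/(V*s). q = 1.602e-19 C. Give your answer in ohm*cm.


Step 1: sigma = q * n * mu = 1.602e-19 * 4.56e+14 * 1320 = 9.64276e-02 S/cm
Step 2: rho = 1 / sigma = 1 / 9.64276e-02 = 10.37 ohm*cm

10.37


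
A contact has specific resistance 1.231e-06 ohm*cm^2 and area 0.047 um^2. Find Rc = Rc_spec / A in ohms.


Step 1: Convert area to cm^2: 0.047 um^2 = 4.7000e-10 cm^2
Step 2: Rc = Rc_spec / A = 1.231e-06 / 4.7000e-10
Step 3: Rc = 2.62e+03 ohms

2.62e+03


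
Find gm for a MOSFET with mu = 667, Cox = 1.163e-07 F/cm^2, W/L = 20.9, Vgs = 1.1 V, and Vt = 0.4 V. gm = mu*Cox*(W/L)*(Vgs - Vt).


Step 1: Vov = Vgs - Vt = 1.1 - 0.4 = 0.7 V
Step 2: gm = mu * Cox * (W/L) * Vov
Step 3: gm = 667 * 1.163e-07 * 20.9 * 0.7 = 1.13e-03 S

1.13e-03


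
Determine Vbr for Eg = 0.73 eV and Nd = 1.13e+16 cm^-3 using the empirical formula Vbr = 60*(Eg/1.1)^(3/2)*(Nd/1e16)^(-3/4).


Step 1: Eg/1.1 = 0.73/1.1 = 0.663636
Step 2: (Eg/1.1)^1.5 = 0.663636^1.5 = 0.540623
Step 3: (Nd/1e16)^(-0.75) = (1.13)^(-0.75) = 0.912412
Step 4: Vbr = 60 * 0.540623 * 0.912412 = 29.6 V

29.6


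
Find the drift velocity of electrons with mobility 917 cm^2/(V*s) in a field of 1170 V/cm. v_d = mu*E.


Step 1: v_d = mu * E
Step 2: v_d = 917 * 1170 = 1072890
Step 3: v_d = 1.07e+06 cm/s

1.07e+06


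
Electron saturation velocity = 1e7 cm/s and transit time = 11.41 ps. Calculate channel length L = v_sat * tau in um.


Step 1: tau in seconds = 11.41 ps * 1e-12 = 1.1410e-11 s
Step 2: L = v_sat * tau = 1e7 * 1.1410e-11 = 1.1410e-04 cm
Step 3: L in um = 1.1410e-04 * 1e4 = 1.141 um

1.141


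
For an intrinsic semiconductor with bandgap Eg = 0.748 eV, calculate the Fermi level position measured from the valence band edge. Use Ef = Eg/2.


Step 1: For an intrinsic semiconductor, the Fermi level sits at midgap.
Step 2: Ef = Eg / 2 = 0.748 / 2 = 0.374 eV

0.374


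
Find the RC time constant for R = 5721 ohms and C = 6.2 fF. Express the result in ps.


Step 1: tau = R * C
Step 2: tau = 5721 * 6.2 fF = 5721 * 6.2e-15 F
Step 3: tau = 3.54702e-11 s = 35.4702 ps

35.4702


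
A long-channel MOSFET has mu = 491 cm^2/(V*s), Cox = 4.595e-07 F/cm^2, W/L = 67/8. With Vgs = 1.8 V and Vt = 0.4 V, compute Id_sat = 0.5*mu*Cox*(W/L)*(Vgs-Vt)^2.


Step 1: Overdrive voltage Vov = Vgs - Vt = 1.8 - 0.4 = 1.4 V
Step 2: W/L = 67/8 = 8.375
Step 3: Id = 0.5 * 491 * 4.595e-07 * 8.375 * 1.4^2
Step 4: Id = 1.85e-03 A

1.85e-03


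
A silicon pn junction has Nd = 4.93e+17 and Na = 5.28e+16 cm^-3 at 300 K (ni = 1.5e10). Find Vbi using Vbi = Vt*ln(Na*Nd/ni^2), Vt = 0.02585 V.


Step 1: Compute Na*Nd/ni^2 = 5.28e+16 * 4.93e+17 / (1.5e10)^2 = 1.1569e+14
Step 2: ln(1.1569e+14) = 32.3819
Step 3: Vbi = 0.02585 * 32.3819 = 0.837 V

0.837


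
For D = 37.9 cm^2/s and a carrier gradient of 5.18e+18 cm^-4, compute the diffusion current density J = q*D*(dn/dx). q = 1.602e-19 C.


Step 1: J = q * D * (dn/dx)
Step 2: J = 1.602e-19 * 37.9 * 5.18e+18
Step 3: J = 3.15e+01 A/cm^2

3.15e+01


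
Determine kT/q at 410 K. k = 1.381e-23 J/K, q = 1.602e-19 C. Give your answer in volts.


Step 1: kT = 1.381e-23 * 410 = 5.6621e-21 J
Step 2: Vt = kT/q = 5.6621e-21 / 1.602e-19
Step 3: Vt = 0.03534 V

0.03534


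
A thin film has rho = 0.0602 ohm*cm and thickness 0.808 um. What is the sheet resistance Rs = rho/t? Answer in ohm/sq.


Step 1: Convert thickness to cm: t = 0.808 um = 8.0800e-05 cm
Step 2: Rs = rho / t = 0.0602 / 8.0800e-05
Step 3: Rs = 745.0 ohm/sq

745.0


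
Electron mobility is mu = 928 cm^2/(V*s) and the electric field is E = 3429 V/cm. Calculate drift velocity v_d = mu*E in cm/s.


Step 1: v_d = mu * E
Step 2: v_d = 928 * 3429 = 3182112
Step 3: v_d = 3.18e+06 cm/s

3.18e+06


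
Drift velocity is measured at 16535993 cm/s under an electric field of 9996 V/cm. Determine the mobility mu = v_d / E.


Step 1: mu = v_d / E
Step 2: mu = 16535993 / 9996
Step 3: mu = 1654.26 cm^2/(V*s)

1654.26


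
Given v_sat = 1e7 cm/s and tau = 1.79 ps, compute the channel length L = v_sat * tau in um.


Step 1: tau in seconds = 1.79 ps * 1e-12 = 1.7900e-12 s
Step 2: L = v_sat * tau = 1e7 * 1.7900e-12 = 1.7900e-05 cm
Step 3: L in um = 1.7900e-05 * 1e4 = 0.179 um

0.179


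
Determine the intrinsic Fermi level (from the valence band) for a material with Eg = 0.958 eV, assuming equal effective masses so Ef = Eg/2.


Step 1: For an intrinsic semiconductor, the Fermi level sits at midgap.
Step 2: Ef = Eg / 2 = 0.958 / 2 = 0.479 eV

0.479


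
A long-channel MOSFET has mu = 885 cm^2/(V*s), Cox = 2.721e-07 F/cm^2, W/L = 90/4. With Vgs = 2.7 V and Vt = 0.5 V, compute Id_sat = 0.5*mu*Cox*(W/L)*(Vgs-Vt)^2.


Step 1: Overdrive voltage Vov = Vgs - Vt = 2.7 - 0.5 = 2.2 V
Step 2: W/L = 90/4 = 22.5
Step 3: Id = 0.5 * 885 * 2.721e-07 * 22.5 * 2.2^2
Step 4: Id = 1.31e-02 A

1.31e-02


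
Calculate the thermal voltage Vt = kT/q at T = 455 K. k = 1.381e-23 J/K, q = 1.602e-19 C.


Step 1: kT = 1.381e-23 * 455 = 6.28355e-21 J
Step 2: Vt = kT/q = 6.28355e-21 / 1.602e-19
Step 3: Vt = 0.03922 V

0.03922


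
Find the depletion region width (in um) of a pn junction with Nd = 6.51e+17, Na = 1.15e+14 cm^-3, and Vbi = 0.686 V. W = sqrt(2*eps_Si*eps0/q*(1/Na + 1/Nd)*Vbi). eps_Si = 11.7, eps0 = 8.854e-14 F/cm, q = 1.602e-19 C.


Step 1: 1/Na + 1/Nd = 1/1.15e+14 + 1/6.51e+17 = 8.69719e-15
Step 2: 2*eps*eps0/q = 2*11.7*8.854e-14/1.602e-19 = 1.293281e+07
Step 3: W^2 = 1.293281e+07 * 8.69719e-15 * 0.686 = 7.71607e-08
Step 4: W = sqrt(7.71607e-08) = 2.778e-04 cm = 2.778 um

2.778


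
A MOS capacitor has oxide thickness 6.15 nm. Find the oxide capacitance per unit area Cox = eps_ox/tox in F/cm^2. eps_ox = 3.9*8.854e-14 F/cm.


Step 1: eps_ox = 3.9 * 8.854e-14 = 3.45306e-13 F/cm
Step 2: tox in cm = 6.15 nm * 1e-7 = 6.1500e-07 cm
Step 3: Cox = 3.45306e-13 / 6.1500e-07 = 5.61e-07 F/cm^2

5.61e-07


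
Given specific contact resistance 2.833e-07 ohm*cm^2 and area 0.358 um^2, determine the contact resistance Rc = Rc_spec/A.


Step 1: Convert area to cm^2: 0.358 um^2 = 3.5800e-09 cm^2
Step 2: Rc = Rc_spec / A = 2.833e-07 / 3.5800e-09
Step 3: Rc = 7.91e+01 ohms

7.91e+01


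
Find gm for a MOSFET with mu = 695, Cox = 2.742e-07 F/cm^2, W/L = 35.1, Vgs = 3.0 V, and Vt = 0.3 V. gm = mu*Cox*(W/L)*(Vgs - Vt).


Step 1: Vov = Vgs - Vt = 3.0 - 0.3 = 2.7 V
Step 2: gm = mu * Cox * (W/L) * Vov
Step 3: gm = 695 * 2.742e-07 * 35.1 * 2.7 = 1.81e-02 S

1.81e-02


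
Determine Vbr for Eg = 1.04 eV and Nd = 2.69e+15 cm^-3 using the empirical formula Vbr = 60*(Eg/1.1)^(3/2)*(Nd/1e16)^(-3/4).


Step 1: Eg/1.1 = 1.04/1.1 = 0.945455
Step 2: (Eg/1.1)^1.5 = 0.945455^1.5 = 0.919309
Step 3: (Nd/1e16)^(-0.75) = (0.269)^(-0.75) = 2.677231
Step 4: Vbr = 60 * 0.919309 * 2.677231 = 147.7 V

147.7


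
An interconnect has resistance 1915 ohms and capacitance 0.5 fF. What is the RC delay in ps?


Step 1: tau = R * C
Step 2: tau = 1915 * 0.5 fF = 1915 * 5.0e-16 F
Step 3: tau = 9.575e-13 s = 0.9575 ps

0.9575


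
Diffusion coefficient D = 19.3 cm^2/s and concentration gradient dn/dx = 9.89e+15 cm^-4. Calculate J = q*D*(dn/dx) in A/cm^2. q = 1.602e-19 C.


Step 1: J = q * D * (dn/dx)
Step 2: J = 1.602e-19 * 19.3 * 9.89e+15
Step 3: J = 3.06e-02 A/cm^2

3.06e-02


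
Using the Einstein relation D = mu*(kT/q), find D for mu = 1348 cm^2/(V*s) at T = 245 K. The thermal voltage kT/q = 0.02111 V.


Step 1: D = mu * (kT/q)
Step 2: D = 1348 * 0.02111
Step 3: D = 28.46 cm^2/s

28.46


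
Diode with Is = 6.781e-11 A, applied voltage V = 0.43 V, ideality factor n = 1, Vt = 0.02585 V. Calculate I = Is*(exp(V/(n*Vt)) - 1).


Step 1: V/(n*Vt) = 0.43/(1*0.02585) = 16.6344
Step 2: exp(16.6344) = 1.6758e+07
Step 3: I = 6.781e-11 * (1.6758e+07 - 1) = 1.14e-03 A

1.14e-03


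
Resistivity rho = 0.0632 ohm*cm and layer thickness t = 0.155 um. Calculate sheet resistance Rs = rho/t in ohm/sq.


Step 1: Convert thickness to cm: t = 0.155 um = 1.5500e-05 cm
Step 2: Rs = rho / t = 0.0632 / 1.5500e-05
Step 3: Rs = 4077.4 ohm/sq

4077.4


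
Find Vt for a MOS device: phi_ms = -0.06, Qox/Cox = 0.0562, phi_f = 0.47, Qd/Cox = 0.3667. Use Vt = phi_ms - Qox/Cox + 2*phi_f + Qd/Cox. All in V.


Step 1: Vt = phi_ms - Qox/Cox + 2*phi_f + Qd/Cox
Step 2: Vt = -0.06 - 0.0562 + 2*0.47 + 0.3667
Step 3: Vt = -0.06 - 0.0562 + 0.94 + 0.3667
Step 4: Vt = 1.1905 V

1.1905


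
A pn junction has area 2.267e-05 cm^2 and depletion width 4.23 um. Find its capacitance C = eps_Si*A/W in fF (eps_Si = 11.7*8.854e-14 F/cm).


Step 1: eps_Si = 11.7 * 8.854e-14 = 1.035918e-12 F/cm
Step 2: W in cm = 4.23 * 1e-4 = 4.23e-04 cm
Step 3: C = 1.035918e-12 * 2.267e-05 / 4.23e-04 = 5.551835e-14 F
Step 4: C = 55.52 fF

55.52


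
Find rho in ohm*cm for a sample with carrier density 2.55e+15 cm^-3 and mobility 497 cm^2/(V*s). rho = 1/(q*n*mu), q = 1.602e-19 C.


Step 1: sigma = q * n * mu = 1.602e-19 * 2.55e+15 * 497 = 2.03029e-01 S/cm
Step 2: rho = 1 / sigma = 1 / 2.03029e-01 = 4.925 ohm*cm

4.925


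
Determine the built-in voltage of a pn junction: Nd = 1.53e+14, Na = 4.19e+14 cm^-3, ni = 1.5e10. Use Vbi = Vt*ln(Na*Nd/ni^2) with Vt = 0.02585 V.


Step 1: Compute Na*Nd/ni^2 = 4.19e+14 * 1.53e+14 / (1.5e10)^2 = 2.8492e+08
Step 2: ln(2.8492e+08) = 19.4677
Step 3: Vbi = 0.02585 * 19.4677 = 0.503 V

0.503


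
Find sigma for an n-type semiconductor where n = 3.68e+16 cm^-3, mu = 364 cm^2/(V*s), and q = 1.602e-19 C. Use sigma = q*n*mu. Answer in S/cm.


Step 1: sigma = q * n * mu
Step 2: sigma = 1.602e-19 * 3.68e+16 * 364
Step 3: sigma = 2.146e+00 S/cm

2.146e+00


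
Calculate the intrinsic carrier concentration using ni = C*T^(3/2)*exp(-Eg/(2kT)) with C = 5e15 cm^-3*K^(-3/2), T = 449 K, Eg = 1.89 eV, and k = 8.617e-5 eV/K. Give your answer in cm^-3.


Step 1: Compute kT = 8.617e-5 * 449 = 0.03869033 eV
Step 2: Exponent = -Eg/(2kT) = -1.89/(2*0.03869033) = -24.42471
Step 3: T^(3/2) = 449^1.5 = 9514.14
Step 4: ni = 5e15 * 9514.14 * exp(-24.42471) = 1.17e+09 cm^-3

1.17e+09


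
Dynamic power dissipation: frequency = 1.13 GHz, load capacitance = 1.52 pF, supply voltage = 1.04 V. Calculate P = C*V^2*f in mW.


Step 1: V^2 = 1.04^2 = 1.0816 V^2
Step 2: P = C*V^2*f = 1.52e-12 F * 1.0816 * 1.13e9 Hz
Step 3: P = 1.85775616e-03 W
Step 4: P = 1.858 mW

1.858


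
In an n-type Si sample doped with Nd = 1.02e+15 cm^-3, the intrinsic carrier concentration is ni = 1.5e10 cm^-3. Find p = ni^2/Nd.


Step 1: Since Nd >> ni, n ≈ Nd = 1.02e+15 cm^-3
Step 2: p = ni^2 / n = (1.5e10)^2 / 1.02e+15
Step 3: p = 2.25e20 / 1.02e+15 = 2.21e+05 cm^-3

2.21e+05


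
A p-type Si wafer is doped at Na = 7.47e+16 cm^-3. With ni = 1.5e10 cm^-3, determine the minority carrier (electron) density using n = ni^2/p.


Step 1: Majority hole concentration p ≈ Na = 7.47e+16 cm^-3
Step 2: n = ni^2 / Na = (1.5e10)^2 / 7.47e+16
Step 3: n = 3.01e+03 cm^-3

3.01e+03


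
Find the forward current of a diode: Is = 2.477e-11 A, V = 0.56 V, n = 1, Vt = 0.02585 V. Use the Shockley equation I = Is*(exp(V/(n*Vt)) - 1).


Step 1: V/(n*Vt) = 0.56/(1*0.02585) = 21.6634
Step 2: exp(21.6634) = 2.5603e+09
Step 3: I = 2.477e-11 * (2.5603e+09 - 1) = 6.34e-02 A

6.34e-02


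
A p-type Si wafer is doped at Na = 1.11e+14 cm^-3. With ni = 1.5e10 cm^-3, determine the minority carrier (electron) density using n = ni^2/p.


Step 1: Majority hole concentration p ≈ Na = 1.11e+14 cm^-3
Step 2: n = ni^2 / Na = (1.5e10)^2 / 1.11e+14
Step 3: n = 2.03e+06 cm^-3

2.03e+06


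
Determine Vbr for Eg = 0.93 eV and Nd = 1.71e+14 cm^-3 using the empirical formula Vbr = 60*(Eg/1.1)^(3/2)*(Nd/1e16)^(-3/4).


Step 1: Eg/1.1 = 0.93/1.1 = 0.845455
Step 2: (Eg/1.1)^1.5 = 0.845455^1.5 = 0.777384
Step 3: (Nd/1e16)^(-0.75) = (0.0171)^(-0.75) = 21.147202
Step 4: Vbr = 60 * 0.777384 * 21.147202 = 986.4 V

986.4


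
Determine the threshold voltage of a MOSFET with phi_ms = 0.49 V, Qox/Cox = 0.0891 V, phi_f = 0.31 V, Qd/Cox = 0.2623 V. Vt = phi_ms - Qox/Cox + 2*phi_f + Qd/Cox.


Step 1: Vt = phi_ms - Qox/Cox + 2*phi_f + Qd/Cox
Step 2: Vt = 0.49 - 0.0891 + 2*0.31 + 0.2623
Step 3: Vt = 0.49 - 0.0891 + 0.62 + 0.2623
Step 4: Vt = 1.2832 V

1.2832


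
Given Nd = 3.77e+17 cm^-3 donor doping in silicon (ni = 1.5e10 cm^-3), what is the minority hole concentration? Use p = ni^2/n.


Step 1: Since Nd >> ni, n ≈ Nd = 3.77e+17 cm^-3
Step 2: p = ni^2 / n = (1.5e10)^2 / 3.77e+17
Step 3: p = 2.25e20 / 3.77e+17 = 5.97e+02 cm^-3

5.97e+02


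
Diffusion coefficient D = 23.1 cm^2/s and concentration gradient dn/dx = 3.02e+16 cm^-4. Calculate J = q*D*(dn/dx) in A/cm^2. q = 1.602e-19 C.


Step 1: J = q * D * (dn/dx)
Step 2: J = 1.602e-19 * 23.1 * 3.02e+16
Step 3: J = 1.12e-01 A/cm^2

1.12e-01


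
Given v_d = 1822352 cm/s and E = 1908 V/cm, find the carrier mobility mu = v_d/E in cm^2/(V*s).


Step 1: mu = v_d / E
Step 2: mu = 1822352 / 1908
Step 3: mu = 955.11 cm^2/(V*s)

955.11


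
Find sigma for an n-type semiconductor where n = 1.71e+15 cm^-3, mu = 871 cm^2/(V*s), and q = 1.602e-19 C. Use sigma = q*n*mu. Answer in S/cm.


Step 1: sigma = q * n * mu
Step 2: sigma = 1.602e-19 * 1.71e+15 * 871
Step 3: sigma = 2.386e-01 S/cm

2.386e-01


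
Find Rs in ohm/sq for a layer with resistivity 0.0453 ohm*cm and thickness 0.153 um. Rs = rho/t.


Step 1: Convert thickness to cm: t = 0.153 um = 1.5300e-05 cm
Step 2: Rs = rho / t = 0.0453 / 1.5300e-05
Step 3: Rs = 2960.8 ohm/sq

2960.8


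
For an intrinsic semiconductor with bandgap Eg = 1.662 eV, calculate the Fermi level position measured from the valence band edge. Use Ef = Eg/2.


Step 1: For an intrinsic semiconductor, the Fermi level sits at midgap.
Step 2: Ef = Eg / 2 = 1.662 / 2 = 0.831 eV

0.831


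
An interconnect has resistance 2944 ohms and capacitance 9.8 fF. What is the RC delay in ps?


Step 1: tau = R * C
Step 2: tau = 2944 * 9.8 fF = 2944 * 9.8e-15 F
Step 3: tau = 2.88512e-11 s = 28.8512 ps

28.8512


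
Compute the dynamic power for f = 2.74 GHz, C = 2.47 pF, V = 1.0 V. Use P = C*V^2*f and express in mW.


Step 1: V^2 = 1.0^2 = 1.0 V^2
Step 2: P = C*V^2*f = 2.47e-12 F * 1.0 * 2.74e9 Hz
Step 3: P = 6.7678e-03 W
Step 4: P = 6.768 mW

6.768


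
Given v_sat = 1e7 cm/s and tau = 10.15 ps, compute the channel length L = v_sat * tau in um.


Step 1: tau in seconds = 10.15 ps * 1e-12 = 1.0150e-11 s
Step 2: L = v_sat * tau = 1e7 * 1.0150e-11 = 1.0150e-04 cm
Step 3: L in um = 1.0150e-04 * 1e4 = 1.015 um

1.015


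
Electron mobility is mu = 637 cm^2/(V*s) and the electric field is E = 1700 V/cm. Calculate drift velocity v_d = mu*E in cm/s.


Step 1: v_d = mu * E
Step 2: v_d = 637 * 1700 = 1082900
Step 3: v_d = 1.08e+06 cm/s

1.08e+06


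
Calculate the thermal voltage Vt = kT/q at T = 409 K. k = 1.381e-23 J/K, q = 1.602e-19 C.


Step 1: kT = 1.381e-23 * 409 = 5.64829e-21 J
Step 2: Vt = kT/q = 5.64829e-21 / 1.602e-19
Step 3: Vt = 0.03526 V

0.03526


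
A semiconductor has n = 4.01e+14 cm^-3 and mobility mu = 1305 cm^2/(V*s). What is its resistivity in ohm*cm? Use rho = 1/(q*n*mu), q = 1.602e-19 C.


Step 1: sigma = q * n * mu = 1.602e-19 * 4.01e+14 * 1305 = 8.38335e-02 S/cm
Step 2: rho = 1 / sigma = 1 / 8.38335e-02 = 11.93 ohm*cm

11.93


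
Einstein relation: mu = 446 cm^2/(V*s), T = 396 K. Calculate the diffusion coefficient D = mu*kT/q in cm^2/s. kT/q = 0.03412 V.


Step 1: D = mu * (kT/q)
Step 2: D = 446 * 0.03412
Step 3: D = 15.22 cm^2/s

15.22


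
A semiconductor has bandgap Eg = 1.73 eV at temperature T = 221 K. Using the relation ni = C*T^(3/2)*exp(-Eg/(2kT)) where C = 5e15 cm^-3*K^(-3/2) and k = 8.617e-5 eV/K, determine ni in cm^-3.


Step 1: Compute kT = 8.617e-5 * 221 = 0.01904357 eV
Step 2: Exponent = -Eg/(2kT) = -1.73/(2*0.01904357) = -45.42216
Step 3: T^(3/2) = 221^1.5 = 3285.40
Step 4: ni = 5e15 * 3285.40 * exp(-45.42216) = 3.08e-01 cm^-3

3.08e-01


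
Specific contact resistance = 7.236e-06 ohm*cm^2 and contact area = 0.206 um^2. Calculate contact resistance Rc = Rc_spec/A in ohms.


Step 1: Convert area to cm^2: 0.206 um^2 = 2.0600e-09 cm^2
Step 2: Rc = Rc_spec / A = 7.236e-06 / 2.0600e-09
Step 3: Rc = 3.51e+03 ohms

3.51e+03


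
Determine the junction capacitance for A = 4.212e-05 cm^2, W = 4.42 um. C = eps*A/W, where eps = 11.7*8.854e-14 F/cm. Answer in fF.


Step 1: eps_Si = 11.7 * 8.854e-14 = 1.035918e-12 F/cm
Step 2: W in cm = 4.42 * 1e-4 = 4.42e-04 cm
Step 3: C = 1.035918e-12 * 4.212e-05 / 4.42e-04 = 9.871689e-14 F
Step 4: C = 98.72 fF

98.72


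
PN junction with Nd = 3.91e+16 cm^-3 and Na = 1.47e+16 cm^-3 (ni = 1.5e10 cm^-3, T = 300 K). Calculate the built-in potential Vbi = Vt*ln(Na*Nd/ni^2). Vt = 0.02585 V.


Step 1: Compute Na*Nd/ni^2 = 1.47e+16 * 3.91e+16 / (1.5e10)^2 = 2.5545e+12
Step 2: ln(2.5545e+12) = 28.5689
Step 3: Vbi = 0.02585 * 28.5689 = 0.739 V

0.739


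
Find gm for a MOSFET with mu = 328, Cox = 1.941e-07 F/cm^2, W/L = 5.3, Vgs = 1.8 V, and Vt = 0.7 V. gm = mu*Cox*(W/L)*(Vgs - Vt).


Step 1: Vov = Vgs - Vt = 1.8 - 0.7 = 1.1 V
Step 2: gm = mu * Cox * (W/L) * Vov
Step 3: gm = 328 * 1.941e-07 * 5.3 * 1.1 = 3.71e-04 S

3.71e-04


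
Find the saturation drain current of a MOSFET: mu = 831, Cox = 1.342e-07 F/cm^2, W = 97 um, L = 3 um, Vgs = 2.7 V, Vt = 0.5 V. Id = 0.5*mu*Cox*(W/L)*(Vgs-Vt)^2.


Step 1: Overdrive voltage Vov = Vgs - Vt = 2.7 - 0.5 = 2.2 V
Step 2: W/L = 97/3 = 32.3333
Step 3: Id = 0.5 * 831 * 1.342e-07 * 32.3333 * 2.2^2
Step 4: Id = 8.73e-03 A

8.73e-03
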